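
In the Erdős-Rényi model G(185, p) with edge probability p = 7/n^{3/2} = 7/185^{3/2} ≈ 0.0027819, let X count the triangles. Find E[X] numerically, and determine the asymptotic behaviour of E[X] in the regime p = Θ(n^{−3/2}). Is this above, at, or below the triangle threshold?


Number of potential triangles: C(185, 3) = 1038220.
Each occurs with probability p³ ≈ (0.0027819)³ ≈ 2.1528875e-08.
By linearity: E[X] = C(185, 3)·p³ ≈ 1038220 · 2.1528875e-08 ≈ 0.02235.
Since α = 3/2 > 1, p = c/n^{3/2} = o(1/n) is below the triangle threshold p ~ 1/n. Asymptotically E[X] ~ (c³/6)·n^{3(1−α)} = (7³/6)·n^{-1.5} → 0, so by Markov's inequality G has no triangles w.h.p.

E[X] ≈ 0.02235; in regime p = Θ(1/n^{3/2}) E[X] tends to 0 (below the triangle threshold p ~ 1/n).


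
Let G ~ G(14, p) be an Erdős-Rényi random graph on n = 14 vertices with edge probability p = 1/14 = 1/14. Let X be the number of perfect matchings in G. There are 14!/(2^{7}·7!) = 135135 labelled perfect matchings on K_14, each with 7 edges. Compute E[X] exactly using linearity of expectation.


K_14 has 14!/(2^{7}·7!) = 135135 labelled perfect matchings.
For each such perfect matching H, let X_H = 1 if all 7 edges of H are present in G. Then P[X_H = 1] = p^{7} = (1/14)^{7} = 1/105413504.
By linearity: E[X] = Σ_H E[X_H] = 135135 · p^{7} = 135135 · 1/105413504 = 19305/15059072.
Numerically: E[X] ≈ 0.00128195.

E[X] = 135135 · (1/14)^{7} = 19305/15059072 ≈ 0.00128195.


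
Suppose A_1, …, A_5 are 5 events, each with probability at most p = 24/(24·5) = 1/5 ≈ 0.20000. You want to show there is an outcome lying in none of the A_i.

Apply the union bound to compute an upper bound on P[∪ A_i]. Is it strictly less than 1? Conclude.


Union bound: P[∪_{i=1}^{5} A_i] ≤ Σ_i P[A_i] ≤ 5·p = 5·(1/5) = 1.
Numerically: 1 ≈ 1.00000.
Is 1 < 1? NO.
Since the bound 1 is ≥ 1, the union bound is uninformative here; it does NOT by itself certify existence.

5·p = 1 ≈ 1.00000; existence NOT certified by the union bound.


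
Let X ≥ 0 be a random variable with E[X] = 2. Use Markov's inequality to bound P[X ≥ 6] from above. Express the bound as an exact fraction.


μ = E[X] = 2, a = 6.
Markov: P[X ≥ 6] ≤ μ/a = (2)/6 = 1/3.
Numerically: ≈ 0.333.
(Since a = 6 > μ = 2.000, the bound 1/3 is < 1 and informative.)

P[X ≥ 6] ≤ 1/3 ≈ 0.333.


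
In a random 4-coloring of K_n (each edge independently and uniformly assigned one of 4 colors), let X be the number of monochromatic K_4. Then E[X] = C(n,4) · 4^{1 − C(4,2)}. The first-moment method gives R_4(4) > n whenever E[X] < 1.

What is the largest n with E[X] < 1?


We need C(n, 4) · 4^{1 − 6} < 1, i.e. C(n, 4) < 4^{6 − 1} = 1024.
Check values of n near the boundary:
  n = 11: C(11, 4) = 330; 330 < 1024? YES
  n = 12: C(12, 4) = 495; 495 < 1024? YES
  n = 13: C(13, 4) = 715; 715 < 1024? YES
  n = 14: C(14, 4) = 1001; 1001 < 1024? YES
  n = 15: C(15, 4) = 1365; 1365 < 1024? NO
  n = 16: C(16, 4) = 1820; 1820 < 1024? NO
The largest n with C(n, 4) < 1024 is n = 14 (where E[X] = 1001/1024 ≈ 0.9775391). Hence R_4(4) > 14, i.e. R_4(4) ≥ 15.

Largest n = 14; hence R_4(4) > 14.


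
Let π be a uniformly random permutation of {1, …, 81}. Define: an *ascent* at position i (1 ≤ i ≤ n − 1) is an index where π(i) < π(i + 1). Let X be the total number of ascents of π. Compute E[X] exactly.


Write X = Σ X_I over i = 1, …, 80, with X_I the indicator of one ascent.
There are 80 indicators.
For each fixed i, the pair (π(i), π(i+1)) is a uniformly random ordered pair of distinct values from {1, …, 81}; by symmetry P[π(i) < π(i+1)] = 1/2.
By linearity: E[X] = 80 · (1/2) = (81 − 1) · (1/2) = 40 ≈ 40.00000.

E[X] = 40 = 40.00000.


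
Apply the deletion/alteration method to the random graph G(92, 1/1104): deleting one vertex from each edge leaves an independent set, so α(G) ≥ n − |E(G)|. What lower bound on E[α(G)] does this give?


E[|E(G)|] = C(92, 2)·p = 4186 · (1/1104) = 91/24.
E[α(G)] ≥ n − E[|E(G)|] = 92 − 91/24 = 2117/24.
Numerically: ≈ 88.20833.
(This is only a lower bound; the true E[α(G)] may be larger.)

E[α(G)] ≥ 2117/24 ≈ 88.20833.


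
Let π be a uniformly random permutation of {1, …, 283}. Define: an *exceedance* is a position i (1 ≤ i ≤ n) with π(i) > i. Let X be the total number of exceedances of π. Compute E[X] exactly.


Write X = Σ_{i=1}^{283} X_i, where X_i = 1_{π(i) > i}.
For each fixed i, π(i) is uniform over {1, …, 283} (marginal of a uniform permutation), so P[π(i) > i] = (n − i)/n. Summing: Σ_{i=1}^{283} (n − i)/n = (0 + 1 + … + 282)/283 = 283(283 − 1)/(2·283) = (283 − 1)/2.
Hence E[X] = Σ_{i=1}^{283} (283 − i)/283 = 141 ≈ 141.000000.

E[X] = 141 = 141.000000.


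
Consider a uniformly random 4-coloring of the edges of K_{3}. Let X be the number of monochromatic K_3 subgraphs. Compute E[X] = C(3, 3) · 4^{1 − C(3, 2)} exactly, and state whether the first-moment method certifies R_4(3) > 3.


E[X] = C(3, 3) · 4^{1 − 3} = 1 · 4^{−2} = 1/16.
As a reduced fraction: E[X] = 1/16 ≈ 0.0625.
Is E[X] < 1? YES.
Since E[X] < 1, there exists a 4-coloring of K_{3} with no monochromatic K_3; hence R_4(3) > 3.

E[X] = 1/16 ≈ 0.0625; E[X] < 1, so R_4(3) > 3.


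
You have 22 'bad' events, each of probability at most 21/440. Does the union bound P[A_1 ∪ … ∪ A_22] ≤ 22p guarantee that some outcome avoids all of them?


Union bound: P[∪_{i=1}^{22} A_i] ≤ Σ_i P[A_i] ≤ 22·p = 22·(21/440) = 21/20.
Numerically: 21/20 ≈ 1.050.
Is 21/20 < 1? NO.
Since the bound 21/20 is ≥ 1, the union bound is uninformative here; it does NOT by itself certify existence.

22·p = 21/20 ≈ 1.050; existence NOT certified by the union bound.


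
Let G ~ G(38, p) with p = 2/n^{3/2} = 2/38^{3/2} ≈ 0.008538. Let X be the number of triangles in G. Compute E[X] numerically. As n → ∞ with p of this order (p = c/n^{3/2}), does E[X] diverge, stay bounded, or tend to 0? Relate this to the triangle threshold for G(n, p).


Number of potential triangles: C(38, 3) = 8436.
Each occurs with probability p³ ≈ (0.008538)³ ≈ 6.2239171e-07.
By linearity: E[X] = C(38, 3)·p³ ≈ 8436 · 6.2239171e-07 ≈ 0.00525.
Since α = 3/2 > 1, p = c/n^{3/2} = o(1/n) is below the triangle threshold p ~ 1/n. Asymptotically E[X] ~ (c³/6)·n^{3(1−α)} = (2³/6)·n^{-1.5} → 0, so by Markov's inequality G has no triangles w.h.p.

E[X] ≈ 0.00525; in regime p = Θ(1/n^{3/2}) E[X] tends to 0 (below the triangle threshold p ~ 1/n).


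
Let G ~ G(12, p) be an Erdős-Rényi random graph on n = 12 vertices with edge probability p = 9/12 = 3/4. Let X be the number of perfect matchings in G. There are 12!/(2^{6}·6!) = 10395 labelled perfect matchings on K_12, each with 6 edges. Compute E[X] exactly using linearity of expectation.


K_12 has 12!/(2^{6}·6!) = 10395 labelled perfect matchings.
For each such perfect matching H, let X_H = 1 if all 6 edges of H are present in G. Then P[X_H = 1] = p^{6} = (3/4)^{6} = 729/4096.
By linearity: E[X] = Σ_H E[X_H] = 10395 · p^{6} = 10395 · 729/4096 = 7577955/4096.
Numerically: E[X] ≈ 1850.

E[X] = 10395 · (3/4)^{6} = 7577955/4096 ≈ 1850.


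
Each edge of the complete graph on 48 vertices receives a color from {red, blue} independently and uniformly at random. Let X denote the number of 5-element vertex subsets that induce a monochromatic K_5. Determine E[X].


Let X = Σ_S X_S over the C(48, 5) = 1712304 subsets S of size 5, where X_S = 1 if the K_5 on S is monochromatic.
For a fixed S, the K_5 on S has C(5, 2) = 10 edges. P[all 10 edges red] = (1/2)^10, and likewise for blue, so P[monochromatic] = 2·(1/2)^10 = 2^{1 − 10} = 1/512.
Summing: E[X] = C(48, 5) · 2^{1 − 10} = 1712304 · 1/512 = 107019/32.
Numerically: E[X] ≈ 3344.3438.

E[X] = C(48,5)·2^(1−C(5,2)) = 107019/32 ≈ 3344.3438.


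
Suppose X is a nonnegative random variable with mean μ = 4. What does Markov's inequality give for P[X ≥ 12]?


μ = E[X] = 4, a = 12.
Markov: P[X ≥ 12] ≤ μ/a = (4)/12 = 1/3.
Numerically: ≈ 0.333.
(Since a = 12 > μ = 4.000, the bound 1/3 is < 1 and informative.)

P[X ≥ 12] ≤ 1/3 ≈ 0.333.


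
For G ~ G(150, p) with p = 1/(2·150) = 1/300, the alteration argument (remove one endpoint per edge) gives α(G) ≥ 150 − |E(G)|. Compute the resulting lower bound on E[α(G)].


E[|E(G)|] = C(150, 2)·p = 11175 · (1/300) = 149/4.
E[α(G)] ≥ n − E[|E(G)|] = 150 − 149/4 = 451/4.
Numerically: ≈ 112.750000.
(This is only a lower bound; the true E[α(G)] may be larger.)

E[α(G)] ≥ 451/4 ≈ 112.750000.


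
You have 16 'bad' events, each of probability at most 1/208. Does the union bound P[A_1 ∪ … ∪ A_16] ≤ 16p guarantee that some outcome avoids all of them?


Union bound: P[∪_{i=1}^{16} A_i] ≤ Σ_i P[A_i] ≤ 16·p = 16·(1/208) = 1/13.
Numerically: 1/13 ≈ 0.07692.
Is 1/13 < 1? YES.
Since P[∪ A_i] ≤ 1/13 < 1, the complement has P[∩ A_i^c] ≥ 1 − 1/13 = 12/13 > 0, so some outcome avoids every A_i.

16·p = 1/13 ≈ 0.07692; existence CERTIFIED by the union bound.


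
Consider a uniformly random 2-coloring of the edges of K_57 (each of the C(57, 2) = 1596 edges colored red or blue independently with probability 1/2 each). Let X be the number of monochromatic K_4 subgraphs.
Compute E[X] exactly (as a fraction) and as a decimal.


Let X = Σ_S X_S over the C(57, 4) = 395010 subsets S of size 4, where X_S = 1 if the K_4 on S is monochromatic.
For a fixed S, the K_4 on S has C(4, 2) = 6 edges. P[all 6 edges red] = (1/2)^6, and likewise for blue, so P[monochromatic] = 2·(1/2)^6 = 2^{1 − 6} = 1/32.
Summing: E[X] = C(57, 4) · 2^{1 − 6} = 395010 · 1/32 = 197505/16.
Numerically: E[X] ≈ 12344.0625.

E[X] = C(57,4)·2^(1−C(4,2)) = 197505/16 ≈ 12344.0625.


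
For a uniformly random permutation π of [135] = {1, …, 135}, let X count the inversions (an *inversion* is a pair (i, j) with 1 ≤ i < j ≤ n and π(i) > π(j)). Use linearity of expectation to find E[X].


Write X = Σ X_I over the C(135, 2) = 9045 pairs i < j, with X_I the indicator of one inversion.
There are 9045 indicators.
For each fixed pair i < j, the values π(i) and π(j) are two distinct elements of {1, …, 135} in uniformly random order; by symmetry P[π(i) > π(j)] = 1/2.
By linearity: E[X] = 9045 · (1/2) = C(135, 2) · (1/2) = 9045/2 = 9045/2 ≈ 4522.50000.

E[X] = 9045/2 = 4522.50000.


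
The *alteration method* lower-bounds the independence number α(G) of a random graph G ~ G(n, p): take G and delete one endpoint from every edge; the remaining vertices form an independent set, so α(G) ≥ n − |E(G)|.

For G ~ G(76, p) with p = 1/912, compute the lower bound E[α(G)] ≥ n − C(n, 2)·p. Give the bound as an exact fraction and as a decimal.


E[|E(G)|] = C(76, 2)·p = 2850 · (1/912) = 25/8.
E[α(G)] ≥ n − E[|E(G)|] = 76 − 25/8 = 583/8.
Numerically: ≈ 72.8750.
(This is only a lower bound; the true E[α(G)] may be larger.)

E[α(G)] ≥ 583/8 ≈ 72.8750.


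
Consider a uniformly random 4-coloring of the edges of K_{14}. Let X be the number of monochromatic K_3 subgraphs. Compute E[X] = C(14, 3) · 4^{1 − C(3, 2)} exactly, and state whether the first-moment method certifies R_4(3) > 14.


E[X] = C(14, 3) · 4^{1 − 3} = 364 · 4^{−2} = 364/16.
As a reduced fraction: E[X] = 91/4 ≈ 22.75000.
Is E[X] < 1? NO.
Since E[X] ≥ 1, the first-moment bound is inconclusive at n = 14; it does NOT by itself certify R_4(3) > 14.

E[X] = 91/4 ≈ 22.75000; E[X] ≥ 1; first-moment method inconclusive here.


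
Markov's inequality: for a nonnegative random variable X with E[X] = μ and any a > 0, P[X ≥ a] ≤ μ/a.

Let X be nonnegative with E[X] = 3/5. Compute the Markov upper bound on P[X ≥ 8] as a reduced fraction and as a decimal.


μ = E[X] = 3/5, a = 8.
Markov: P[X ≥ 8] ≤ μ/a = (3/5)/8 = 3/40.
Numerically: ≈ 0.075.
(Since a = 8 > μ = 0.600, the bound 3/40 is < 1 and informative.)

P[X ≥ 8] ≤ 3/40 ≈ 0.075.


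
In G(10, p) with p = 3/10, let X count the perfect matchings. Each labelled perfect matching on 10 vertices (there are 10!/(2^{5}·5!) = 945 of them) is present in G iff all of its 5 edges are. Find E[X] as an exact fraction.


K_10 has 10!/(2^{5}·5!) = 945 labelled perfect matchings.
For each such perfect matching H, let X_H = 1 if all 5 edges of H are present in G. Then P[X_H = 1] = p^{5} = (3/10)^{5} = 243/100000.
By linearity of expectation: E[X] = Σ_H E[X_H] = 945 · p^{5} = 945 · 243/100000 = 45927/20000.
Numerically: E[X] ≈ 2.29635.

E[X] = 945 · (3/10)^{5} = 45927/20000 ≈ 2.29635.


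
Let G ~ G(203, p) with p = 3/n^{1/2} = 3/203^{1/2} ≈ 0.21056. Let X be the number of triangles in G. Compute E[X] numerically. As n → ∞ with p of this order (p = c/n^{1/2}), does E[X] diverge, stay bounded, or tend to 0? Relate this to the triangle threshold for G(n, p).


Number of potential triangles: C(203, 3) = 1373701.
Each occurs with probability p³ ≈ (0.21056)³ ≈ 9.3351157e-03.
By linearity: E[X] = C(203, 3)·p³ ≈ 1373701 · 9.3351157e-03 ≈ 12823.65784.
Since α = 1/2 < 1, p = c/n^{1/2} ≫ 1/n is above the triangle threshold p ~ 1/n. Asymptotically E[X] ~ (c³/6)·n^{3(1−α)} = (3³/6)·n^{1.5} → ∞; triangles are abundant w.h.p.

E[X] ≈ 12823.65784; in regime p = Θ(1/n^{1/2}) E[X] diverges (above the triangle threshold p ~ 1/n).


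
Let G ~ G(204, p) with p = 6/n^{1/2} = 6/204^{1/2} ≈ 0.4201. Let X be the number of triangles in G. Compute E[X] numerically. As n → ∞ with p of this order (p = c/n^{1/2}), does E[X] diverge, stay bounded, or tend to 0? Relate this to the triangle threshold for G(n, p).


Number of potential triangles: C(204, 3) = 1394204.
Each occurs with probability p³ ≈ (0.4201)³ ≈ 7.413248e-02.
By linearity: E[X] = C(204, 3)·p³ ≈ 1394204 · 7.413248e-02 ≈ 103355.7932.
Since α = 1/2 < 1, p = c/n^{1/2} ≫ 1/n is above the triangle threshold p ~ 1/n. Asymptotically E[X] ~ (c³/6)·n^{3(1−α)} = (6³/6)·n^{1.5} → ∞; triangles are abundant w.h.p.

E[X] ≈ 103355.7932; in regime p = Θ(1/n^{1/2}) E[X] diverges (above the triangle threshold p ~ 1/n).


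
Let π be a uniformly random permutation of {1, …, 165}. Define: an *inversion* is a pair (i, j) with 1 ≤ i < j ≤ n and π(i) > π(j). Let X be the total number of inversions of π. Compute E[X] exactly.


Write X = Σ X_I over the C(165, 2) = 13530 pairs i < j, with X_I the indicator of one inversion.
There are 13530 indicators.
For each fixed pair i < j, the values π(i) and π(j) are two distinct elements of {1, …, 165} in uniformly random order; by symmetry P[π(i) > π(j)] = 1/2.
By linearity: E[X] = 13530 · (1/2) = C(165, 2) · (1/2) = 13530/2 = 6765 ≈ 6765.000.

E[X] = 6765 = 6765.000.


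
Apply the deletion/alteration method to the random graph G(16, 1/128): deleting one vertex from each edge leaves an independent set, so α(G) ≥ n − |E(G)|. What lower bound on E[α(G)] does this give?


E[|E(G)|] = C(16, 2)·p = 120 · (1/128) = 15/16.
E[α(G)] ≥ n − E[|E(G)|] = 16 − 15/16 = 241/16.
Numerically: ≈ 15.06250.
(This is only a lower bound; the true E[α(G)] may be larger.)

E[α(G)] ≥ 241/16 ≈ 15.06250.


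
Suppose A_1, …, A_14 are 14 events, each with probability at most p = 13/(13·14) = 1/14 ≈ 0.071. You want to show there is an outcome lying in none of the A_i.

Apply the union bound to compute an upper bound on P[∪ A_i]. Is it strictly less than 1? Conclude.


Union bound: P[∪_{i=1}^{14} A_i] ≤ Σ_i P[A_i] ≤ 14·p = 14·(1/14) = 1.
Numerically: 1 ≈ 1.000.
Is 1 < 1? NO.
Since the bound 1 is ≥ 1, the union bound is uninformative here; it does NOT by itself certify existence.

14·p = 1 ≈ 1.000; existence NOT certified by the union bound.


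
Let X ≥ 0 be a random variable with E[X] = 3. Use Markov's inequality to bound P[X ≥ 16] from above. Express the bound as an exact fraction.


μ = E[X] = 3, a = 16.
Markov: P[X ≥ 16] ≤ μ/a = (3)/16 = 3/16.
Numerically: ≈ 0.1875.
(Since a = 16 > μ = 3.0000, the bound 3/16 is < 1 and informative.)

P[X ≥ 16] ≤ 3/16 ≈ 0.1875.


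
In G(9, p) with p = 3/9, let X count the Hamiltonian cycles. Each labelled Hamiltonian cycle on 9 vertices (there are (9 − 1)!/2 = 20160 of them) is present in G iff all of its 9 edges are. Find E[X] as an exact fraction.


K_9 has (9 − 1)!/2 = 20160 labelled Hamiltonian cycles.
For each such Hamiltonian cycle H, let X_H = 1 if all 9 edges of H are present in G. Then P[X_H = 1] = p^{9} = (1/3)^{9} = 1/19683.
By linearity: E[X] = Σ_H E[X_H] = 20160 · p^{9} = 20160 · 1/19683 = 2240/2187.
Numerically: E[X] ≈ 1.0242.

E[X] = 20160 · (1/3)^{9} = 2240/2187 ≈ 1.0242.


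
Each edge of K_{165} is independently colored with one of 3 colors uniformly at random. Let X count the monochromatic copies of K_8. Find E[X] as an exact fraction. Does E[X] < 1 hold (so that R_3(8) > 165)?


E[X] = C(165, 8) · 3^{1 − 28} = 11468588169060 · 3^{−27} = 11468588169060/7625597484987.
As a reduced fraction: E[X] = 141587508260/94143178827 ≈ 1.504.
Is E[X] < 1? NO.
Since E[X] ≥ 1, the first-moment bound is inconclusive at n = 165; it does NOT by itself certify R_3(8) > 165.

E[X] = 141587508260/94143178827 ≈ 1.504; E[X] ≥ 1; first-moment method inconclusive here.


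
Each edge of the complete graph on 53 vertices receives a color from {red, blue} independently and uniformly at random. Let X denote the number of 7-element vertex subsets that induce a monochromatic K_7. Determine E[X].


Let X = Σ_S X_S over the C(53, 7) = 154143080 subsets S of size 7, where X_S = 1 if the K_7 on S is monochromatic.
For a fixed S, the K_7 on S has C(7, 2) = 21 edges. P[all 21 edges red] = (1/2)^21, and likewise for blue, so P[monochromatic] = 2·(1/2)^21 = 2^{1 − 21} = 1/1048576.
By linearity of expectation: E[X] = C(53, 7) · 2^{1 − 21} = 154143080 · 1/1048576 = 19267885/131072.
Numerically: E[X] ≈ 147.002296.

E[X] = C(53,7)·2^(1−C(7,2)) = 19267885/131072 ≈ 147.002296.


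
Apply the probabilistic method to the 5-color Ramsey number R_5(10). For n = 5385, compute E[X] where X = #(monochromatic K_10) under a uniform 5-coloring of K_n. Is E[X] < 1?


E[X] = C(5385, 10) · 5^{1 − 45} = 5603542957245638044321604098176 · 5^{−44} = 5603542957245638044321604098176/5684341886080801486968994140625.
As a reduced fraction: E[X] = 5603542957245638044321604098176/5684341886080801486968994140625 ≈ 0.98579.
Is E[X] < 1? YES.
Since E[X] < 1, there exists a 5-coloring of K_{5385} with no monochromatic K_10; hence R_5(10) > 5385.

E[X] = 5603542957245638044321604098176/5684341886080801486968994140625 ≈ 0.98579; E[X] < 1, so R_5(10) > 5385.


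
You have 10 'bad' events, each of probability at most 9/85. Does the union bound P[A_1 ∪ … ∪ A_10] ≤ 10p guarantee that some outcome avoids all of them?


Union bound: P[∪_{i=1}^{10} A_i] ≤ Σ_i P[A_i] ≤ 10·p = 10·(9/85) = 18/17.
Numerically: 18/17 ≈ 1.0588.
Is 18/17 < 1? NO.
Since the bound 18/17 is ≥ 1, the union bound is uninformative here; it does NOT by itself certify existence.

10·p = 18/17 ≈ 1.0588; existence NOT certified by the union bound.


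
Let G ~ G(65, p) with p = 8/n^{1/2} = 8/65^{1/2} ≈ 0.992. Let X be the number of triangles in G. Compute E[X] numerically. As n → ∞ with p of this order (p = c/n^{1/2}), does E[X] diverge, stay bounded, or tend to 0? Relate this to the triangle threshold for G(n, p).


Number of potential triangles: C(65, 3) = 43680.
Each occurs with probability p³ ≈ (0.992)³ ≈ 9.77012e-01.
By linearity: E[X] = C(65, 3)·p³ ≈ 43680 · 9.77012e-01 ≈ 42675.887.
Since α = 1/2 < 1, p = c/n^{1/2} ≫ 1/n is above the triangle threshold p ~ 1/n. Asymptotically E[X] ~ (c³/6)·n^{3(1−α)} = (8³/6)·n^{1.5} → ∞; triangles are abundant w.h.p.

E[X] ≈ 42675.887; in regime p = Θ(1/n^{1/2}) E[X] diverges (above the triangle threshold p ~ 1/n).


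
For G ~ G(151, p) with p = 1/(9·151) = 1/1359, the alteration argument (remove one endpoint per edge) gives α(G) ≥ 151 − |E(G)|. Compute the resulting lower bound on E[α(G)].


E[|E(G)|] = C(151, 2)·p = 11325 · (1/1359) = 25/3.
E[α(G)] ≥ n − E[|E(G)|] = 151 − 25/3 = 428/3.
Numerically: ≈ 142.6667.
(This is only a lower bound; the true E[α(G)] may be larger.)

E[α(G)] ≥ 428/3 ≈ 142.6667.


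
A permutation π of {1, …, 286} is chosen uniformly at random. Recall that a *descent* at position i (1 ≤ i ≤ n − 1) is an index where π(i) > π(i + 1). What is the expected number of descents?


Write X = Σ X_I over i = 1, …, 285, with X_I the indicator of one descent.
There are 285 indicators.
For each fixed i, the pair (π(i), π(i+1)) is a uniformly random ordered pair of distinct values from {1, …, 286}; by symmetry P[π(i) > π(i+1)] = 1/2.
By linearity: E[X] = 285 · (1/2) = (286 − 1) · (1/2) = 285/2 ≈ 142.50000.

E[X] = 285/2 = 142.50000.


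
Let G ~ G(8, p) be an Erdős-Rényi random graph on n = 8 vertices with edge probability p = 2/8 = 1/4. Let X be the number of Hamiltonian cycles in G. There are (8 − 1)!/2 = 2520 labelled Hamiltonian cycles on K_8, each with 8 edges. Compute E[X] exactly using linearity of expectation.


K_8 has (8 − 1)!/2 = 2520 labelled Hamiltonian cycles.
For each such Hamiltonian cycle H, let X_H = 1 if all 8 edges of H are present in G. Then P[X_H = 1] = p^{8} = (1/4)^{8} = 1/65536.
Summing the indicators: E[X] = Σ_H E[X_H] = 2520 · p^{8} = 2520 · 1/65536 = 315/8192.
Numerically: E[X] ≈ 0.0384521.

E[X] = 2520 · (1/4)^{8} = 315/8192 ≈ 0.0384521.


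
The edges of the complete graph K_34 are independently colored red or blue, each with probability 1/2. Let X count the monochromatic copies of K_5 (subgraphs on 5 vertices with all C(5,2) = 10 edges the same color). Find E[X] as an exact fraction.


Let X = Σ_S X_S over the C(34, 5) = 278256 subsets S of size 5, where X_S = 1 if the K_5 on S is monochromatic.
For a fixed S, the K_5 on S has C(5, 2) = 10 edges. P[all 10 edges red] = (1/2)^10, and likewise for blue, so P[monochromatic] = 2·(1/2)^10 = 2^{1 − 10} = 1/512.
Summing: E[X] = C(34, 5) · 2^{1 − 10} = 278256 · 1/512 = 17391/32.
Numerically: E[X] ≈ 543.4688.

E[X] = C(34,5)·2^(1−C(5,2)) = 17391/32 ≈ 543.4688.


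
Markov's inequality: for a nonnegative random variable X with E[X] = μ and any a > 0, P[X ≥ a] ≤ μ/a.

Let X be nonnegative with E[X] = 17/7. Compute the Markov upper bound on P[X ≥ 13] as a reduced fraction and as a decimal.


μ = E[X] = 17/7, a = 13.
Markov: P[X ≥ 13] ≤ μ/a = (17/7)/13 = 17/91.
Numerically: ≈ 0.1868.
(Since a = 13 > μ = 2.4286, the bound 17/91 is < 1 and informative.)

P[X ≥ 13] ≤ 17/91 ≈ 0.1868.


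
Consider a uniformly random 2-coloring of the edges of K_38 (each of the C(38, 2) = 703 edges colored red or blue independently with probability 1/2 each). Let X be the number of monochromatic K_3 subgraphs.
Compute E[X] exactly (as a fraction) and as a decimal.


Let X = Σ_S X_S over the C(38, 3) = 8436 subsets S of size 3, where X_S = 1 if the K_3 on S is monochromatic.
For a fixed S, the K_3 on S has C(3, 2) = 3 edges. P[all 3 edges red] = (1/2)^3, and likewise for blue, so P[monochromatic] = 2·(1/2)^3 = 2^{1 − 3} = 1/4.
Summing: E[X] = C(38, 3) · 2^{1 − 3} = 8436 · 1/4 = 2109.
Numerically: E[X] ≈ 2109.0000.

E[X] = C(38,3)·2^(1−C(3,2)) = 2109 ≈ 2109.0000.


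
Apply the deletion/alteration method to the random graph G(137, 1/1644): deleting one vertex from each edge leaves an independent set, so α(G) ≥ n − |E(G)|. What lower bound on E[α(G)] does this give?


E[|E(G)|] = C(137, 2)·p = 9316 · (1/1644) = 17/3.
E[α(G)] ≥ n − E[|E(G)|] = 137 − 17/3 = 394/3.
Numerically: ≈ 131.333.
(This is only a lower bound; the true E[α(G)] may be larger.)

E[α(G)] ≥ 394/3 ≈ 131.333.


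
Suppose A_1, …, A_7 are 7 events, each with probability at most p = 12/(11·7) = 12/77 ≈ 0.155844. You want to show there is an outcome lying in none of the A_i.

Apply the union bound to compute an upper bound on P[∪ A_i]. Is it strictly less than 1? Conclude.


Union bound: P[∪_{i=1}^{7} A_i] ≤ Σ_i P[A_i] ≤ 7·p = 7·(12/77) = 12/11.
Numerically: 12/11 ≈ 1.090909.
Is 12/11 < 1? NO.
Since the bound 12/11 is ≥ 1, the union bound is uninformative here; it does NOT by itself certify existence.

7·p = 12/11 ≈ 1.090909; existence NOT certified by the union bound.


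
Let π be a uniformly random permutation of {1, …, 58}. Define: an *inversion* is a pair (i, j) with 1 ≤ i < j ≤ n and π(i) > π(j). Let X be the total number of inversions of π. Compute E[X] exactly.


Write X = Σ X_I over the C(58, 2) = 1653 pairs i < j, with X_I the indicator of one inversion.
There are 1653 indicators.
For each fixed pair i < j, the values π(i) and π(j) are two distinct elements of {1, …, 58} in uniformly random order; by symmetry P[π(i) > π(j)] = 1/2.
By linearity: E[X] = 1653 · (1/2) = C(58, 2) · (1/2) = 1653/2 = 1653/2 ≈ 826.500000.

E[X] = 1653/2 = 826.500000.


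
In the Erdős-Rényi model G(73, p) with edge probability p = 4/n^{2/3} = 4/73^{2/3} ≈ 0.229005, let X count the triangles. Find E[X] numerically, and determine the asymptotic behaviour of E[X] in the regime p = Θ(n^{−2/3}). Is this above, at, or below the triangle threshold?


Number of potential triangles: C(73, 3) = 62196.
Each occurs with probability p³ ≈ (0.229005)³ ≈ 1.20097579e-02.
By linearity: E[X] = C(73, 3)·p³ ≈ 62196 · 1.20097579e-02 ≈ 746.958904.
Since α = 2/3 < 1, p = c/n^{2/3} ≫ 1/n is above the triangle threshold p ~ 1/n. Asymptotically E[X] ~ (c³/6)·n^{3(1−α)} = (4³/6)·n^{1} → ∞; triangles are abundant w.h.p.

E[X] ≈ 746.958904; in regime p = Θ(1/n^{2/3}) E[X] diverges (above the triangle threshold p ~ 1/n).


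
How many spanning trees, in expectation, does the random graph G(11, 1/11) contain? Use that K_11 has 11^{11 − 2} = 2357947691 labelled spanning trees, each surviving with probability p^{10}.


K_11 has 11^{11 − 2} = 2357947691 labelled spanning trees.
For each such spanning tree H, let X_H = 1 if all 10 edges of H are present in G. Then P[X_H = 1] = p^{10} = (1/11)^{10} = 1/25937424601.
Summing the indicators: E[X] = Σ_H E[X_H] = 2357947691 · p^{10} = 2357947691 · 1/25937424601 = 1/11.
Numerically: E[X] ≈ 0.09091.

E[X] = 2357947691 · (1/11)^{10} = 1/11 ≈ 0.09091.


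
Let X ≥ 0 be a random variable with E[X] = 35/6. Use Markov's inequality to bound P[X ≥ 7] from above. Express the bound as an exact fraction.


μ = E[X] = 35/6, a = 7.
Markov: P[X ≥ 7] ≤ μ/a = (35/6)/7 = 5/6.
Numerically: ≈ 0.833333.
(Since a = 7 > μ = 5.833333, the bound 5/6 is < 1 and informative.)

P[X ≥ 7] ≤ 5/6 ≈ 0.833333.


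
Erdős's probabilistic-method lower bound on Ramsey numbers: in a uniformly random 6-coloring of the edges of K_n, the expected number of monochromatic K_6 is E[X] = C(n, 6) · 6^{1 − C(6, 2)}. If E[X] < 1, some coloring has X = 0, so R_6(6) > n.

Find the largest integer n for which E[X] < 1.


We need C(n, 6) · 6^{1 − 15} < 1, i.e. C(n, 6) < 6^{15 − 1} = 78364164096.
Check values of n near the boundary:
  n = 193: C(193, 6) = 66364016544; 66364016544 < 78364164096? YES
  n = 194: C(194, 6) = 68482017072; 68482017072 < 78364164096? YES
  n = 195: C(195, 6) = 70656049360; 70656049360 < 78364164096? YES
  n = 196: C(196, 6) = 72887293024; 72887293024 < 78364164096? YES
  n = 197: C(197, 6) = 75176946208; 75176946208 < 78364164096? YES
  n = 198: C(198, 6) = 77526225777; 77526225777 < 78364164096? YES
  n = 199: C(199, 6) = 79936367511; 79936367511 < 78364164096? NO
The largest n with C(n, 6) < 78364164096 is n = 198 (where E[X] = 25842075259/26121388032 ≈ 0.9893). Hence R_6(6) > 198, i.e. R_6(6) ≥ 199.

Largest n = 198; hence R_6(6) > 198.


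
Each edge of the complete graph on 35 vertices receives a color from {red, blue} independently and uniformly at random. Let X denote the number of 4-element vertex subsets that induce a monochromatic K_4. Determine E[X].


Let X = Σ_S X_S over the C(35, 4) = 52360 subsets S of size 4, where X_S = 1 if the K_4 on S is monochromatic.
For a fixed S, the K_4 on S has C(4, 2) = 6 edges. P[all 6 edges red] = (1/2)^6, and likewise for blue, so P[monochromatic] = 2·(1/2)^6 = 2^{1 − 6} = 1/32.
By linearity: E[X] = C(35, 4) · 2^{1 − 6} = 52360 · 1/32 = 6545/4.
Numerically: E[X] ≈ 1636.250.

E[X] = C(35,4)·2^(1−C(4,2)) = 6545/4 ≈ 1636.250.


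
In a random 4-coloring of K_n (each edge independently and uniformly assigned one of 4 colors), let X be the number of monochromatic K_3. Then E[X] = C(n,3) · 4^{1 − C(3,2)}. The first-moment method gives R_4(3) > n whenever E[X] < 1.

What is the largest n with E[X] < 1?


We need C(n, 3) · 4^{1 − 3} < 1, i.e. C(n, 3) < 4^{3 − 1} = 16.
Check values of n near the boundary:
  n = 3: C(3, 3) = 1; 1 < 16? YES
  n = 4: C(4, 3) = 4; 4 < 16? YES
  n = 5: C(5, 3) = 10; 10 < 16? YES
  n = 6: C(6, 3) = 20; 20 < 16? NO
The largest n with C(n, 3) < 16 is n = 5 (where E[X] = 5/8 ≈ 0.625). Hence R_4(3) > 5, i.e. R_4(3) ≥ 6.

Largest n = 5; hence R_4(3) > 5.


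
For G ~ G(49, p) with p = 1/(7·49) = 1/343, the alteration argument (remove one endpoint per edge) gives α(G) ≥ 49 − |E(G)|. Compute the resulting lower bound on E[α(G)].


E[|E(G)|] = C(49, 2)·p = 1176 · (1/343) = 24/7.
E[α(G)] ≥ n − E[|E(G)|] = 49 − 24/7 = 319/7.
Numerically: ≈ 45.571.
(This is only a lower bound; the true E[α(G)] may be larger.)

E[α(G)] ≥ 319/7 ≈ 45.571.


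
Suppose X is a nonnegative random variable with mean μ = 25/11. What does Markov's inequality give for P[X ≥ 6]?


μ = E[X] = 25/11, a = 6.
Markov: P[X ≥ 6] ≤ μ/a = (25/11)/6 = 25/66.
Numerically: ≈ 0.3788.
(Since a = 6 > μ = 2.2727, the bound 25/66 is < 1 and informative.)

P[X ≥ 6] ≤ 25/66 ≈ 0.3788.


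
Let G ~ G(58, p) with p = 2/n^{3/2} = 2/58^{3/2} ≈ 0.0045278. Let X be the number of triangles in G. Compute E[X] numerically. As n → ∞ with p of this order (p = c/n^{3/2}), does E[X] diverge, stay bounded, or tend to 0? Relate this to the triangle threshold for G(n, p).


Number of potential triangles: C(58, 3) = 30856.
Each occurs with probability p³ ≈ (0.0045278)³ ≈ 9.2824799e-08.
By linearity: E[X] = C(58, 3)·p³ ≈ 30856 · 9.2824799e-08 ≈ 0.00286.
Since α = 3/2 > 1, p = c/n^{3/2} = o(1/n) is below the triangle threshold p ~ 1/n. Asymptotically E[X] ~ (c³/6)·n^{3(1−α)} = (2³/6)·n^{-1.5} → 0, so by Markov's inequality G has no triangles w.h.p.

E[X] ≈ 0.00286; in regime p = Θ(1/n^{3/2}) E[X] tends to 0 (below the triangle threshold p ~ 1/n).


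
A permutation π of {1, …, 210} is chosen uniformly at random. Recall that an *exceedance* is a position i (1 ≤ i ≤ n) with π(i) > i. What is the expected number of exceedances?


Write X = Σ_{i=1}^{210} X_i, where X_i = 1_{π(i) > i}.
For each fixed i, π(i) is uniform over {1, …, 210} (marginal of a uniform permutation), so P[π(i) > i] = (n − i)/n. Summing: Σ_{i=1}^{210} (n − i)/n = (0 + 1 + … + 209)/210 = 210(210 − 1)/(2·210) = (210 − 1)/2.
Hence E[X] = Σ_{i=1}^{210} (210 − i)/210 = 209/2 ≈ 104.500000.

E[X] = 209/2 = 104.500000.


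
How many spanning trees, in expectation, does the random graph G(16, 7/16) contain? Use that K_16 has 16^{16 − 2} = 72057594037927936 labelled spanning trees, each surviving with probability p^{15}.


K_16 has 16^{16 − 2} = 72057594037927936 labelled spanning trees.
For each such spanning tree H, let X_H = 1 if all 15 edges of H are present in G. Then P[X_H = 1] = p^{15} = (7/16)^{15} = 4747561509943/1152921504606846976.
By linearity of expectation: E[X] = Σ_H E[X_H] = 72057594037927936 · p^{15} = 72057594037927936 · 4747561509943/1152921504606846976 = 4747561509943/16.
Numerically: E[X] ≈ 2.96723e+11.

E[X] = 72057594037927936 · (7/16)^{15} = 4747561509943/16 ≈ 2.96723e+11.


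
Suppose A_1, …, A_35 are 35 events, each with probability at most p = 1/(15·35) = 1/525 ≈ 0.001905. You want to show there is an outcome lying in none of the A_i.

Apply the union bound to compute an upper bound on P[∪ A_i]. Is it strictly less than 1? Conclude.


Union bound: P[∪_{i=1}^{35} A_i] ≤ Σ_i P[A_i] ≤ 35·p = 35·(1/525) = 1/15.
Numerically: 1/15 ≈ 0.066667.
Is 1/15 < 1? YES.
Since P[∪ A_i] ≤ 1/15 < 1, the complement has P[∩ A_i^c] ≥ 1 − 1/15 = 14/15 > 0, so some outcome avoids every A_i.

35·p = 1/15 ≈ 0.066667; existence CERTIFIED by the union bound.


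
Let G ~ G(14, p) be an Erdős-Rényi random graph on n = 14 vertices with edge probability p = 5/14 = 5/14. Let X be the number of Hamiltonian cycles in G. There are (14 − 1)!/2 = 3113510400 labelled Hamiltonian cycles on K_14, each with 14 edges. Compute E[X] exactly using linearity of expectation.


K_14 has (14 − 1)!/2 = 3113510400 labelled Hamiltonian cycles.
For each such Hamiltonian cycle H, let X_H = 1 if all 14 edges of H are present in G. Then P[X_H = 1] = p^{14} = (5/14)^{14} = 6103515625/11112006825558016.
Summing the indicators: E[X] = Σ_H E[X_H] = 3113510400 · p^{14} = 3113510400 · 6103515625/11112006825558016 = 5302276611328125/3100448333024.
Numerically: E[X] ≈ 1710.2.

E[X] = 3113510400 · (5/14)^{14} = 5302276611328125/3100448333024 ≈ 1710.2.


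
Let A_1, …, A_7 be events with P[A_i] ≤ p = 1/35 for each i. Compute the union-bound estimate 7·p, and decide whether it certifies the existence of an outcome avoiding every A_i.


Union bound: P[∪_{i=1}^{7} A_i] ≤ Σ_i P[A_i] ≤ 7·p = 7·(1/35) = 1/5.
Numerically: 1/5 ≈ 0.2000.
Is 1/5 < 1? YES.
Since P[∪ A_i] ≤ 1/5 < 1, the complement has P[∩ A_i^c] ≥ 1 − 1/5 = 4/5 > 0, so some outcome avoids every A_i.

7·p = 1/5 ≈ 0.2000; existence CERTIFIED by the union bound.


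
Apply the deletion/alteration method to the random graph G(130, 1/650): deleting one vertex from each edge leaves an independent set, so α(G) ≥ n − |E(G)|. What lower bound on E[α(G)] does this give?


E[|E(G)|] = C(130, 2)·p = 8385 · (1/650) = 129/10.
E[α(G)] ≥ n − E[|E(G)|] = 130 − 129/10 = 1171/10.
Numerically: ≈ 117.100000.
(This is only a lower bound; the true E[α(G)] may be larger.)

E[α(G)] ≥ 1171/10 ≈ 117.100000.


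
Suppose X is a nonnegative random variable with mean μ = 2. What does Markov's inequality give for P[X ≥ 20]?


μ = E[X] = 2, a = 20.
Markov: P[X ≥ 20] ≤ μ/a = (2)/20 = 1/10.
Numerically: ≈ 0.1000.
(Since a = 20 > μ = 2.0000, the bound 1/10 is < 1 and informative.)

P[X ≥ 20] ≤ 1/10 ≈ 0.1000.


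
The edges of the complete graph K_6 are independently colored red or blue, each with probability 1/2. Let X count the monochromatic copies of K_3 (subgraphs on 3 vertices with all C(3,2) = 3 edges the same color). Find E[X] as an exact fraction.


Let X = Σ_S X_S over the C(6, 3) = 20 subsets S of size 3, where X_S = 1 if the K_3 on S is monochromatic.
For a fixed S, the K_3 on S has C(3, 2) = 3 edges. P[all 3 edges red] = (1/2)^3, and likewise for blue, so P[monochromatic] = 2·(1/2)^3 = 2^{1 − 3} = 1/4.
Summing: E[X] = C(6, 3) · 2^{1 − 3} = 20 · 1/4 = 5.
Numerically: E[X] ≈ 5.000000.

E[X] = C(6,3)·2^(1−C(3,2)) = 5 ≈ 5.000000.


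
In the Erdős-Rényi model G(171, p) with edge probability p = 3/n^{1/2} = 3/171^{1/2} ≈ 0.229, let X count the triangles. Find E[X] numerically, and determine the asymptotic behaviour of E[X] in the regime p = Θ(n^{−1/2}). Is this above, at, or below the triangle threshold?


Number of potential triangles: C(171, 3) = 818805.
Each occurs with probability p³ ≈ (0.229)³ ≈ 1.20745e-02.
By linearity: E[X] = C(171, 3)·p³ ≈ 818805 · 1.20745e-02 ≈ 9886.671.
Since α = 1/2 < 1, p = c/n^{1/2} ≫ 1/n is above the triangle threshold p ~ 1/n. Asymptotically E[X] ~ (c³/6)·n^{3(1−α)} = (3³/6)·n^{1.5} → ∞; triangles are abundant w.h.p.

E[X] ≈ 9886.671; in regime p = Θ(1/n^{1/2}) E[X] diverges (above the triangle threshold p ~ 1/n).


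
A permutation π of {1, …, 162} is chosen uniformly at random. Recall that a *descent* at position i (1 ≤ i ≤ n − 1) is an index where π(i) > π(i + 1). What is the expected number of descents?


Write X = Σ X_I over i = 1, …, 161, with X_I the indicator of one descent.
There are 161 indicators.
For each fixed i, the pair (π(i), π(i+1)) is a uniformly random ordered pair of distinct values from {1, …, 162}; by symmetry P[π(i) > π(i+1)] = 1/2.
By linearity: E[X] = 161 · (1/2) = (162 − 1) · (1/2) = 161/2 ≈ 80.500000.

E[X] = 161/2 = 80.500000.


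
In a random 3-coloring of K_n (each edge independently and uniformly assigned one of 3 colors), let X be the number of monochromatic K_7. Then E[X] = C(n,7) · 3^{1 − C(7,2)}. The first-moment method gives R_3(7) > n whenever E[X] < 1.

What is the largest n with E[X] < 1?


We need C(n, 7) · 3^{1 − 21} < 1, i.e. C(n, 7) < 3^{21 − 1} = 3486784401.
Check values of n near the boundary:
  n = 79: C(79, 7) = 2898753715; 2898753715 < 3486784401? YES
  n = 80: C(80, 7) = 3176716400; 3176716400 < 3486784401? YES
  n = 81: C(81, 7) = 3477216600; 3477216600 < 3486784401? YES
  n = 82: C(82, 7) = 3801756816; 3801756816 < 3486784401? NO
  n = 83: C(83, 7) = 4151918628; 4151918628 < 3486784401? NO
The largest n with C(n, 7) < 3486784401 is n = 81 (where E[X] = 42928600/43046721 ≈ 0.997256). Hence R_3(7) > 81, i.e. R_3(7) ≥ 82.

Largest n = 81; hence R_3(7) > 81.


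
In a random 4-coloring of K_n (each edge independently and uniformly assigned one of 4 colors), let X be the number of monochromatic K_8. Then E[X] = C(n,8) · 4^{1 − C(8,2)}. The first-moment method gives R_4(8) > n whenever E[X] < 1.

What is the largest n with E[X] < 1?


We need C(n, 8) · 4^{1 − 28} < 1, i.e. C(n, 8) < 4^{28 − 1} = 18014398509481984.
Check values of n near the boundary:
  n = 403: C(403, 8) = 16090020602228430; 16090020602228430 < 18014398509481984? YES
  n = 404: C(404, 8) = 16415071523485570; 16415071523485570 < 18014398509481984? YES
  n = 405: C(405, 8) = 16745853821188050; 16745853821188050 < 18014398509481984? YES
  n = 406: C(406, 8) = 17082453897995850; 17082453897995850 < 18014398509481984? YES
  n = 407: C(407, 8) = 17424959239309050; 17424959239309050 < 18014398509481984? YES
  n = 408: C(408, 8) = 17773458424095231; 17773458424095231 < 18014398509481984? YES
  n = 409: C(409, 8) = 18128041135797879; 18128041135797879 < 18014398509481984? NO
The largest n with C(n, 8) < 18014398509481984 is n = 408 (where E[X] = 17773458424095231/18014398509481984 ≈ 0.986625). Hence R_4(8) > 408, i.e. R_4(8) ≥ 409.

Largest n = 408; hence R_4(8) > 408.


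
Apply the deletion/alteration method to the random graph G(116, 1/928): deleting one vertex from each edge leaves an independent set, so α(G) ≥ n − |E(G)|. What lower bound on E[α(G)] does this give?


E[|E(G)|] = C(116, 2)·p = 6670 · (1/928) = 115/16.
E[α(G)] ≥ n − E[|E(G)|] = 116 − 115/16 = 1741/16.
Numerically: ≈ 108.8125.
(This is only a lower bound; the true E[α(G)] may be larger.)

E[α(G)] ≥ 1741/16 ≈ 108.8125.


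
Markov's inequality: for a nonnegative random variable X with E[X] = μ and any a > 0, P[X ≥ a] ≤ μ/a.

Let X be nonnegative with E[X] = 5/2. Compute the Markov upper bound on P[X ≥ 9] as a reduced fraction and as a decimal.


μ = E[X] = 5/2, a = 9.
Markov: P[X ≥ 9] ≤ μ/a = (5/2)/9 = 5/18.
Numerically: ≈ 0.278.
(Since a = 9 > μ = 2.500, the bound 5/18 is < 1 and informative.)

P[X ≥ 9] ≤ 5/18 ≈ 0.278.


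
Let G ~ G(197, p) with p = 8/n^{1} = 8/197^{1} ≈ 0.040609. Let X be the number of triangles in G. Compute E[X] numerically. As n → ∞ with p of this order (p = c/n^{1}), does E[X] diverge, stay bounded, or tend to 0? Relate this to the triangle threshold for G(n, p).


Number of potential triangles: C(197, 3) = 1254890.
Each occurs with probability p³ ≈ (0.040609)³ ≈ 6.6968610e-05.
By linearity: E[X] = C(197, 3)·p³ ≈ 1254890 · 6.6968610e-05 ≈ 84.03824.
Here α = 1, so p = 8/n is exactly at the triangle threshold p ~ 1/n. Asymptotically E[X] → c³/6 = 8³/6 = 256/3 ≈ 85.33333, a bounded constant. In this regime the triangle count is asymptotically Poisson(c³/6).

E[X] ≈ 84.03824; in regime p = Θ(1/n^{1}) E[X] stays bounded (at the triangle threshold p ~ 1/n).
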